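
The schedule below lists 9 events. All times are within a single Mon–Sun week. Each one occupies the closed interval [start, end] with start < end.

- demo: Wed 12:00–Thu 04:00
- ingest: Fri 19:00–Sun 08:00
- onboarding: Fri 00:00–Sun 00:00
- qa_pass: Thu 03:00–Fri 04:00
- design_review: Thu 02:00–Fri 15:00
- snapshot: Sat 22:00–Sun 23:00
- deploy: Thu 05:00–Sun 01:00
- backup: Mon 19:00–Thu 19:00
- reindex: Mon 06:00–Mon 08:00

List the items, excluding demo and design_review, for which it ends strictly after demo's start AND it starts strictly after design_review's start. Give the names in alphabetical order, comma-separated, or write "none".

deploy, ingest, onboarding, qa_pass, snapshot

Conditions: its end is strictly after demo's start (X.end > Wed 12:00) AND its start is strictly after design_review's start (X.start > Thu 02:00).
backup: end Thu 19:00 > Wed 12:00? ✓; start Mon 19:00 > Thu 02:00? ✗ → no.
deploy: end Sun 01:00 > Wed 12:00? ✓; start Thu 05:00 > Thu 02:00? ✓ → yes.
ingest: end Sun 08:00 > Wed 12:00? ✓; start Fri 19:00 > Thu 02:00? ✓ → yes.
onboarding: end Sun 00:00 > Wed 12:00? ✓; start Fri 00:00 > Thu 02:00? ✓ → yes.
qa_pass: end Fri 04:00 > Wed 12:00? ✓; start Thu 03:00 > Thu 02:00? ✓ → yes.
reindex: end Mon 08:00 > Wed 12:00? ✗; start Mon 06:00 > Thu 02:00? ✗ → no.
snapshot: end Sun 23:00 > Wed 12:00? ✓; start Sat 22:00 > Thu 02:00? ✓ → yes.
Result: deploy, ingest, onboarding, qa_pass, snapshot.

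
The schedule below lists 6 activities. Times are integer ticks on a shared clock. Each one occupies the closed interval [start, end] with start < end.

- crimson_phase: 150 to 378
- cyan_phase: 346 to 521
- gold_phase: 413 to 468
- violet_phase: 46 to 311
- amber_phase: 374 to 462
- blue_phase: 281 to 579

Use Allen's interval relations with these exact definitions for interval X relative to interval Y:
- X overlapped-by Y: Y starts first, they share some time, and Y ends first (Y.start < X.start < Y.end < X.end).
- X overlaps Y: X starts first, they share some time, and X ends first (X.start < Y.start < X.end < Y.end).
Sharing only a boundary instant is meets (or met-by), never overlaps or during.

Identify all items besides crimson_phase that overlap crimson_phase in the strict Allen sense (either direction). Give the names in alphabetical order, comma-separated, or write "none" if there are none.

amber_phase, blue_phase, cyan_phase, violet_phase

Target crimson_phase = [150, 378].
amber_phase [374, 462] → overlapped-by → yes.
blue_phase [281, 579] → overlapped-by → yes.
cyan_phase [346, 521] → overlapped-by → yes.
gold_phase [413, 468] → after → no.
violet_phase [46, 311] → overlaps → yes.
Result: amber_phase, blue_phase, cyan_phase, violet_phase.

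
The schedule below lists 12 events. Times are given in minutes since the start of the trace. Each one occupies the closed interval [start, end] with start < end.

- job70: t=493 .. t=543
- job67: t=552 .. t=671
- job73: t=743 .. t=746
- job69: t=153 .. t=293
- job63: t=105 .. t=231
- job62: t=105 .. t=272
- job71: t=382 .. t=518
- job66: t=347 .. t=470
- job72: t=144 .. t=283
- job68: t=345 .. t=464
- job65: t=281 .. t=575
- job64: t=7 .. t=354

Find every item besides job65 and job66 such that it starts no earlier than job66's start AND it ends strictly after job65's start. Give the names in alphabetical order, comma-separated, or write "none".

job67, job70, job71, job73

Conditions: its start is no earlier than job66's start (X.start >= t=347) AND its end is strictly after job65's start (X.end > t=281).
job62: start t=105 >= t=347? ✗; end t=272 > t=281? ✗ → no.
job63: start t=105 >= t=347? ✗; end t=231 > t=281? ✗ → no.
job64: start t=7 >= t=347? ✗; end t=354 > t=281? ✓ → no.
job67: start t=552 >= t=347? ✓; end t=671 > t=281? ✓ → yes.
job68: start t=345 >= t=347? ✗; end t=464 > t=281? ✓ → no.
job69: start t=153 >= t=347? ✗; end t=293 > t=281? ✓ → no.
job70: start t=493 >= t=347? ✓; end t=543 > t=281? ✓ → yes.
job71: start t=382 >= t=347? ✓; end t=518 > t=281? ✓ → yes.
job72: start t=144 >= t=347? ✗; end t=283 > t=281? ✓ → no.
job73: start t=743 >= t=347? ✓; end t=746 > t=281? ✓ → yes.
Result: job67, job70, job71, job73.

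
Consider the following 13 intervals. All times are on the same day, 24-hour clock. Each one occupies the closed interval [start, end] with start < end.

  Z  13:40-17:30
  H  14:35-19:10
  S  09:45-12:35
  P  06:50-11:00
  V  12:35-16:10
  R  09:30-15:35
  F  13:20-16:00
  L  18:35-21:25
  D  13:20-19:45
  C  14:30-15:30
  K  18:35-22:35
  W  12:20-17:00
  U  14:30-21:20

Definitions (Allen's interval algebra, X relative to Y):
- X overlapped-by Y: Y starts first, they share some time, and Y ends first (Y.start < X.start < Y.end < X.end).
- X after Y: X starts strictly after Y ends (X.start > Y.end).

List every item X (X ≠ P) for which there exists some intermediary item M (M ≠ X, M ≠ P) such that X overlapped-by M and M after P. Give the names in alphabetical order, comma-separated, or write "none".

D, H, K, L, U, Z

Target P = [06:50, 11:00].
Intermediaries M with M after P: C, D, F, H, K, L, U, V, W, Z.
Via C — items with X overlapped-by C: H.
Via D — items with X overlapped-by D: K, L, U.
Via F — items with X overlapped-by F: H, U, Z.
Via H — items with X overlapped-by H: K, L.
Via K — items with X overlapped-by K: none.
Via L — items with X overlapped-by L: none.
Via U — items with X overlapped-by U: K, L.
Via V — items with X overlapped-by V: D, H, U, Z.
Via W — items with X overlapped-by W: D, H, U, Z.
Via Z — items with X overlapped-by Z: H, U.
Union: D, H, K, L, U, Z.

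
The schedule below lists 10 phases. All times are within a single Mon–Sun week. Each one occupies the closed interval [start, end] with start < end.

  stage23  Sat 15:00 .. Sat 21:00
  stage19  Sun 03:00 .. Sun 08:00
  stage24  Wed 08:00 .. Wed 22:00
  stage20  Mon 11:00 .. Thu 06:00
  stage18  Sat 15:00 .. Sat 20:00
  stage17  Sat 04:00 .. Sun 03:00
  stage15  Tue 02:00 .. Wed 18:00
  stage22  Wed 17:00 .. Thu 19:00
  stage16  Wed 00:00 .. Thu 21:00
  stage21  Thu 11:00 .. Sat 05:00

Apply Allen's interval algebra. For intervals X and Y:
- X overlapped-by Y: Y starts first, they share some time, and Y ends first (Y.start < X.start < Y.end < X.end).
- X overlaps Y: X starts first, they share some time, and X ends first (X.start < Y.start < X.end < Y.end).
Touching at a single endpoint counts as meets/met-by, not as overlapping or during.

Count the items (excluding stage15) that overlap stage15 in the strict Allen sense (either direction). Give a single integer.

Target stage15 = [Tue 02:00, Wed 18:00].
stage16 [Wed 00:00, Thu 21:00] → overlapped-by → counts.
stage17 [Sat 04:00, Sun 03:00] → after → no.
stage18 [Sat 15:00, Sat 20:00] → after → no.
stage19 [Sun 03:00, Sun 08:00] → after → no.
stage20 [Mon 11:00, Thu 06:00] → contains → no.
stage21 [Thu 11:00, Sat 05:00] → after → no.
stage22 [Wed 17:00, Thu 19:00] → overlapped-by → counts.
stage23 [Sat 15:00, Sat 21:00] → after → no.
stage24 [Wed 08:00, Wed 22:00] → overlapped-by → counts.
Total: 3.

3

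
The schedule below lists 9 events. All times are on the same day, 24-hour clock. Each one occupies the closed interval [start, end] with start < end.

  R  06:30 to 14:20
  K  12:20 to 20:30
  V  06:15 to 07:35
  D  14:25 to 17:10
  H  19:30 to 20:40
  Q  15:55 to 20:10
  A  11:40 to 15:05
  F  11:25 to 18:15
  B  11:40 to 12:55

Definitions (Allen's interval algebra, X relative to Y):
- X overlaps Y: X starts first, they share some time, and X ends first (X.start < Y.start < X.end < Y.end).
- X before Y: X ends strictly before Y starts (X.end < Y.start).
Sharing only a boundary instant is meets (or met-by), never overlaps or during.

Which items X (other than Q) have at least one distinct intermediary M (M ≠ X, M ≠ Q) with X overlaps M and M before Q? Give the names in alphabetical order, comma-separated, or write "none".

Target Q = [15:55, 20:10].
Intermediaries M with M before Q: A, B, R, V.
Via A — items with X overlaps A: R.
Via B — items with X overlaps B: none.
Via R — items with X overlaps R: V.
Via V — items with X overlaps V: none.
Union: R, V.

R, V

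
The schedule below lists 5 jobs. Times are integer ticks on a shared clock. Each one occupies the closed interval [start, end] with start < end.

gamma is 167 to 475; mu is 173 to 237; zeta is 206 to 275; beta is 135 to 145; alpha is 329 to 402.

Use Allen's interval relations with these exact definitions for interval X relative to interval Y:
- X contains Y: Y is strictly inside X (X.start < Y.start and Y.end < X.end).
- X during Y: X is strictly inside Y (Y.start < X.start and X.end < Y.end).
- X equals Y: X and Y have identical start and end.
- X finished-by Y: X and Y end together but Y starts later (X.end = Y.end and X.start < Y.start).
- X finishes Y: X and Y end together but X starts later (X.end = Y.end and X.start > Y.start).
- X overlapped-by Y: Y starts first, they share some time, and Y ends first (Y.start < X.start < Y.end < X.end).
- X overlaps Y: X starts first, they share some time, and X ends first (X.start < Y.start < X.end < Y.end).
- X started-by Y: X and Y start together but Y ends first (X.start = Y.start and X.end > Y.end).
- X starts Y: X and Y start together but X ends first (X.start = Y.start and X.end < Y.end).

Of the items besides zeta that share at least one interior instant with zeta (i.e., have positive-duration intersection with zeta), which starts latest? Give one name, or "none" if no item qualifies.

Target zeta = [206, 275].
alpha [329, 402] → after → excluded.
beta [135, 145] → before → excluded.
gamma [167, 475] → contains → candidate.
mu [173, 237] → overlaps → candidate.
Among candidates, latest start is 173 → mu.

mu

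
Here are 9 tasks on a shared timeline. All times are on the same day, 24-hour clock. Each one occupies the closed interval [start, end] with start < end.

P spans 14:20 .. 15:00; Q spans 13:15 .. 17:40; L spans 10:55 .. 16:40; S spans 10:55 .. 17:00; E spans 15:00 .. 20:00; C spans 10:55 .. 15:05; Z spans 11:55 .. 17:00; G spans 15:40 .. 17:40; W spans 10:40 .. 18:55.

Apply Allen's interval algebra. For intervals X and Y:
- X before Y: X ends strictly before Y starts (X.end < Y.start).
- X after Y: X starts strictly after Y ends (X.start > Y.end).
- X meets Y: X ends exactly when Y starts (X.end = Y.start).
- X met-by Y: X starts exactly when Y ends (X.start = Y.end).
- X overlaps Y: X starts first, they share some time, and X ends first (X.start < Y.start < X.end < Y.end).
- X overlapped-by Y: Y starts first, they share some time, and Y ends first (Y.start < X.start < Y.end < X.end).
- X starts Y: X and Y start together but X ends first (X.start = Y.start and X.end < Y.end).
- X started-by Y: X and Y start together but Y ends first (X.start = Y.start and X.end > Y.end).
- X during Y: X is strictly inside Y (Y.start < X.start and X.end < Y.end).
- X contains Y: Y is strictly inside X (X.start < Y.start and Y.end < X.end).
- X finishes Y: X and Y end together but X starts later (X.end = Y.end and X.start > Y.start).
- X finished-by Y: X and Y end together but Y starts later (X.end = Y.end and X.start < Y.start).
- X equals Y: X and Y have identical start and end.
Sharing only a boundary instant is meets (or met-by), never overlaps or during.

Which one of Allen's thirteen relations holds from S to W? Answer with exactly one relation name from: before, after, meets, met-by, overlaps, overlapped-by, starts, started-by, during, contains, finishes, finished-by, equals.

S = [10:55, 17:00]; W = [10:40, 18:55].
Compare endpoints: S.start > W.start, S.start < W.end, S.end > W.start, S.end < W.end.
That pattern is 'during'.

during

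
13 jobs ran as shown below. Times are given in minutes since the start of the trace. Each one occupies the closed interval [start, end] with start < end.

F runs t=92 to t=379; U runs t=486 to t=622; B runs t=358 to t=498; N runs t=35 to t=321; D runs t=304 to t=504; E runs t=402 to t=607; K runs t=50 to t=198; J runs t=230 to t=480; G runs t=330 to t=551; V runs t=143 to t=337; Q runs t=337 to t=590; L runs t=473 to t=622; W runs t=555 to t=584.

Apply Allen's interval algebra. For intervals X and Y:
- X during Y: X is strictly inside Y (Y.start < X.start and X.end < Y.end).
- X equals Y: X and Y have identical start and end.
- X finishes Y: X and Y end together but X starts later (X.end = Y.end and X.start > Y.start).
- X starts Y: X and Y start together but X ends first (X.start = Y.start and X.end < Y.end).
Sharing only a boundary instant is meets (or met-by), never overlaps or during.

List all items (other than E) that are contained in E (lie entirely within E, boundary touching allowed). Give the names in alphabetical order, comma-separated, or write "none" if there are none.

W

Target E = [t=402, t=607].
B [t=358, t=498] → overlaps → no.
D [t=304, t=504] → overlaps → no.
F [t=92, t=379] → before → no.
G [t=330, t=551] → overlaps → no.
J [t=230, t=480] → overlaps → no.
K [t=50, t=198] → before → no.
L [t=473, t=622] → overlapped-by → no.
N [t=35, t=321] → before → no.
Q [t=337, t=590] → overlaps → no.
U [t=486, t=622] → overlapped-by → no.
V [t=143, t=337] → before → no.
W [t=555, t=584] → during → yes.
Result: W.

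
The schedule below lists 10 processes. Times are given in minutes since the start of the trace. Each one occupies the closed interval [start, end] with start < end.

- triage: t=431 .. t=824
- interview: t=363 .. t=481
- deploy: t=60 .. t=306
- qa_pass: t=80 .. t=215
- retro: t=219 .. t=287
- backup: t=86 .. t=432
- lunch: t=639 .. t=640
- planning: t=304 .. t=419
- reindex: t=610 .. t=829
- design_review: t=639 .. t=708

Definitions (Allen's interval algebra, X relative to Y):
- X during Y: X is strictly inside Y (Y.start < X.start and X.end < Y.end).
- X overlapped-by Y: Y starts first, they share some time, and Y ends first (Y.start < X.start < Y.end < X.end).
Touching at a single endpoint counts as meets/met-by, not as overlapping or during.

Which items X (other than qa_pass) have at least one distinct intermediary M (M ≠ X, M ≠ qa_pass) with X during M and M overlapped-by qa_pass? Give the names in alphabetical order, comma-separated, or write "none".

Target qa_pass = [t=80, t=215].
Intermediaries M with M overlapped-by qa_pass: backup.
Via backup — items with X during backup: planning, retro.
Union: planning, retro.

planning, retro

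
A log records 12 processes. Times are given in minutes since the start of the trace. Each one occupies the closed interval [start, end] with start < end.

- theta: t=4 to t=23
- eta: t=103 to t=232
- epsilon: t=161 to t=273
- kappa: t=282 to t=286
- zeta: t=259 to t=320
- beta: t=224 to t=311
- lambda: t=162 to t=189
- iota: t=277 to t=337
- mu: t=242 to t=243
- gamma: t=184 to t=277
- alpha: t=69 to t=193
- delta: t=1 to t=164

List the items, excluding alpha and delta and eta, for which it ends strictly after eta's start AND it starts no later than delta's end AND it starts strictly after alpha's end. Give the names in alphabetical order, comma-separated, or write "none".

Conditions: its end is strictly after eta's start (X.end > t=103) AND its start is no later than delta's end (X.start <= t=164) AND its start is strictly after alpha's end (X.start > t=193).
beta: end t=311 > t=103? ✓; start t=224 <= t=164? ✗; start t=224 > t=193? ✓ → no.
epsilon: end t=273 > t=103? ✓; start t=161 <= t=164? ✓; start t=161 > t=193? ✗ → no.
gamma: end t=277 > t=103? ✓; start t=184 <= t=164? ✗; start t=184 > t=193? ✗ → no.
iota: end t=337 > t=103? ✓; start t=277 <= t=164? ✗; start t=277 > t=193? ✓ → no.
kappa: end t=286 > t=103? ✓; start t=282 <= t=164? ✗; start t=282 > t=193? ✓ → no.
lambda: end t=189 > t=103? ✓; start t=162 <= t=164? ✓; start t=162 > t=193? ✗ → no.
mu: end t=243 > t=103? ✓; start t=242 <= t=164? ✗; start t=242 > t=193? ✓ → no.
theta: end t=23 > t=103? ✗; start t=4 <= t=164? ✓; start t=4 > t=193? ✗ → no.
zeta: end t=320 > t=103? ✓; start t=259 <= t=164? ✗; start t=259 > t=193? ✓ → no.
Result: none.

none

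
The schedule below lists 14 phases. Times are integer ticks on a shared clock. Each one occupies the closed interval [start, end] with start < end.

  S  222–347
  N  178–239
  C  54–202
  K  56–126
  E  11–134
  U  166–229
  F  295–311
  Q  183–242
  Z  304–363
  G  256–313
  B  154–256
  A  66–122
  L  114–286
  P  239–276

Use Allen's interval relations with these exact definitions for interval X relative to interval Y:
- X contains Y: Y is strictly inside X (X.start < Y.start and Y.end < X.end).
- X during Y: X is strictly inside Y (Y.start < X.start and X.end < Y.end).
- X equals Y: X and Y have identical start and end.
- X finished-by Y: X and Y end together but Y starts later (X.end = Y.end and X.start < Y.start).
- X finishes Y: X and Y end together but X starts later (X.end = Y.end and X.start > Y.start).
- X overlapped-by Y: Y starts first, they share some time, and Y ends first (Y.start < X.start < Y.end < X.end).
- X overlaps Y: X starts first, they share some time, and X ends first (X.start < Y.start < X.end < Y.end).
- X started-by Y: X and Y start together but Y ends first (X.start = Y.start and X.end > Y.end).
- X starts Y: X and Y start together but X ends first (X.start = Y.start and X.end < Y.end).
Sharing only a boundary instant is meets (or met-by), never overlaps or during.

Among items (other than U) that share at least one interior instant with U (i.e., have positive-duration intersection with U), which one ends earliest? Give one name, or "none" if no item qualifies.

Target U = [166, 229].
A [66, 122] → before → excluded.
B [154, 256] → contains → candidate.
C [54, 202] → overlaps → candidate.
E [11, 134] → before → excluded.
F [295, 311] → after → excluded.
G [256, 313] → after → excluded.
K [56, 126] → before → excluded.
L [114, 286] → contains → candidate.
N [178, 239] → overlapped-by → candidate.
P [239, 276] → after → excluded.
Q [183, 242] → overlapped-by → candidate.
S [222, 347] → overlapped-by → candidate.
Z [304, 363] → after → excluded.
Among candidates, earliest end is 202 → C.

C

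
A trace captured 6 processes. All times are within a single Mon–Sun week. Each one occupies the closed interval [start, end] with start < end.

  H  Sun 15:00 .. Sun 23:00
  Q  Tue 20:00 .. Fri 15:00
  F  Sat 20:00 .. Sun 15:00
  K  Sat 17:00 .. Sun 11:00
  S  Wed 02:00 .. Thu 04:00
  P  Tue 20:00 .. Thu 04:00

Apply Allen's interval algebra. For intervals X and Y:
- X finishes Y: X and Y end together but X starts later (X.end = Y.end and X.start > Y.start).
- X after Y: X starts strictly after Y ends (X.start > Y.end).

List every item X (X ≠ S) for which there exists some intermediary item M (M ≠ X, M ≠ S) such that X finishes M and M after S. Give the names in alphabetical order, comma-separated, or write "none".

none

Target S = [Wed 02:00, Thu 04:00].
Intermediaries M with M after S: F, H, K.
Via F — items with X finishes F: none.
Via H — items with X finishes H: none.
Via K — items with X finishes K: none.
Union: none.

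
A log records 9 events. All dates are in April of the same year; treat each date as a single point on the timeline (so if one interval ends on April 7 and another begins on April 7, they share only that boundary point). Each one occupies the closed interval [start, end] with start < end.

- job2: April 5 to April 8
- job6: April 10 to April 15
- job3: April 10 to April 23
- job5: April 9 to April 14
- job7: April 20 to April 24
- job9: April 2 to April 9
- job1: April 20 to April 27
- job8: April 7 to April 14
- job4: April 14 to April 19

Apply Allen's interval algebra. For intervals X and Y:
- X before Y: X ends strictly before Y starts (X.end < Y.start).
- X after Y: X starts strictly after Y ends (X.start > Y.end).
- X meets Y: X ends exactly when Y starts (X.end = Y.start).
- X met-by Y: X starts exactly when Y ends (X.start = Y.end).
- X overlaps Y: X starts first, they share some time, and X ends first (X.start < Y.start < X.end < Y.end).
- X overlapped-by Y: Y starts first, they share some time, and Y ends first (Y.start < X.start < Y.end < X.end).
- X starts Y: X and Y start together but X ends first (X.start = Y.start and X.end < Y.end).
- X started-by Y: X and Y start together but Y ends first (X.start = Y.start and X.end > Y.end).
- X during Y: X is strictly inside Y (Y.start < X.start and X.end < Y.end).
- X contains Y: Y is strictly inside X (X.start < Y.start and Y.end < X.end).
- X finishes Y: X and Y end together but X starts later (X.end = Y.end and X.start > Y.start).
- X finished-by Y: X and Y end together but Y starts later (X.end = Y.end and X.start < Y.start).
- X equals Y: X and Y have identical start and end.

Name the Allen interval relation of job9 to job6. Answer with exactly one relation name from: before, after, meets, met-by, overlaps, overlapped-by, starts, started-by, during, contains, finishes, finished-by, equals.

before

job9 = [April 2, April 9]; job6 = [April 10, April 15].
Compare endpoints: job9.start < job6.start, job9.start < job6.end, job9.end < job6.start, job9.end < job6.end.
That pattern is 'before'.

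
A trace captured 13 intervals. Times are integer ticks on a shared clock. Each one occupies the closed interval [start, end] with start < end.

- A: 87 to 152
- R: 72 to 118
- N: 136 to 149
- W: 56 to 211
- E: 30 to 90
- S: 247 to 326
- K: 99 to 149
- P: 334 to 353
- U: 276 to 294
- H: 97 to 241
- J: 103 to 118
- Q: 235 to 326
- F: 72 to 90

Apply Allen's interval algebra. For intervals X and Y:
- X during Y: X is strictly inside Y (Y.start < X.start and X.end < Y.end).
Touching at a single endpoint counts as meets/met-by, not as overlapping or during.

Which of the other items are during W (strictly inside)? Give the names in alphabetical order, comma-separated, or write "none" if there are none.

A, F, J, K, N, R

Target W = [56, 211].
A [87, 152] → during → yes.
E [30, 90] → overlaps → no.
F [72, 90] → during → yes.
H [97, 241] → overlapped-by → no.
J [103, 118] → during → yes.
K [99, 149] → during → yes.
N [136, 149] → during → yes.
P [334, 353] → after → no.
Q [235, 326] → after → no.
R [72, 118] → during → yes.
S [247, 326] → after → no.
U [276, 294] → after → no.
Result: A, F, J, K, N, R.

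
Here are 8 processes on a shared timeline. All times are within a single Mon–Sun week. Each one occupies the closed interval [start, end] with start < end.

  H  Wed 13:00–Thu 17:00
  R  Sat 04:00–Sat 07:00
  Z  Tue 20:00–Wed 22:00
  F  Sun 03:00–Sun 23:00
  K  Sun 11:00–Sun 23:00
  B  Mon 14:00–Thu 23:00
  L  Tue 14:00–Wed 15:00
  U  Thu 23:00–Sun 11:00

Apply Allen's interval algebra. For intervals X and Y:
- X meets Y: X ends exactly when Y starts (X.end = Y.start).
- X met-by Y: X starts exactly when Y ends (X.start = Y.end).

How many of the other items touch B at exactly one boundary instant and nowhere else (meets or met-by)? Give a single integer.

1

Target B = [Mon 14:00, Thu 23:00].
F [Sun 03:00, Sun 23:00] → after → no.
H [Wed 13:00, Thu 17:00] → during → no.
K [Sun 11:00, Sun 23:00] → after → no.
L [Tue 14:00, Wed 15:00] → during → no.
R [Sat 04:00, Sat 07:00] → after → no.
U [Thu 23:00, Sun 11:00] → met-by → counts.
Z [Tue 20:00, Wed 22:00] → during → no.
Total: 1.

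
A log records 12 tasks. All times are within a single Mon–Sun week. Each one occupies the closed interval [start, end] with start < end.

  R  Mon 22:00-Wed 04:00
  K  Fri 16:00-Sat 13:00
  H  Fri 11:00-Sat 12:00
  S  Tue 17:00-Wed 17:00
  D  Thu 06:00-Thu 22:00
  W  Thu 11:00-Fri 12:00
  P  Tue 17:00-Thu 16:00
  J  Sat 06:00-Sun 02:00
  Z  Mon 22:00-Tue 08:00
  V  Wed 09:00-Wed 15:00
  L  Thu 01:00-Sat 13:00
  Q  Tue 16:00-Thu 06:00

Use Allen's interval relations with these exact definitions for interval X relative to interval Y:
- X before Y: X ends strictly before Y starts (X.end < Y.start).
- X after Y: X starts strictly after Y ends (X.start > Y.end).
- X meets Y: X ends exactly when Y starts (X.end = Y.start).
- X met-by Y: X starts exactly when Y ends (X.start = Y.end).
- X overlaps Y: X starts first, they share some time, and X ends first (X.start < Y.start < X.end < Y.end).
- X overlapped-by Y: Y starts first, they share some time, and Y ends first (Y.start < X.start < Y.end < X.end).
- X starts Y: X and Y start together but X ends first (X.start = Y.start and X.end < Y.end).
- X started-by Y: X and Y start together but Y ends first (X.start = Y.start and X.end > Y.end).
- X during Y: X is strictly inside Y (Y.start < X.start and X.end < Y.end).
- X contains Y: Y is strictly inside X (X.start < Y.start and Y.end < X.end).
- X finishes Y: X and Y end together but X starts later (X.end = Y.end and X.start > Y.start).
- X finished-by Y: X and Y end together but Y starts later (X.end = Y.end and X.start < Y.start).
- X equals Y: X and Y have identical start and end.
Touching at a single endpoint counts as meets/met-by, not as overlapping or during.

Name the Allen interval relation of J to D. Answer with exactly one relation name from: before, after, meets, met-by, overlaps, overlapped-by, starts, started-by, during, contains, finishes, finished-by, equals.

after

J = [Sat 06:00, Sun 02:00]; D = [Thu 06:00, Thu 22:00].
Compare endpoints: J.start > D.start, J.start > D.end, J.end > D.start, J.end > D.end.
That pattern is 'after'.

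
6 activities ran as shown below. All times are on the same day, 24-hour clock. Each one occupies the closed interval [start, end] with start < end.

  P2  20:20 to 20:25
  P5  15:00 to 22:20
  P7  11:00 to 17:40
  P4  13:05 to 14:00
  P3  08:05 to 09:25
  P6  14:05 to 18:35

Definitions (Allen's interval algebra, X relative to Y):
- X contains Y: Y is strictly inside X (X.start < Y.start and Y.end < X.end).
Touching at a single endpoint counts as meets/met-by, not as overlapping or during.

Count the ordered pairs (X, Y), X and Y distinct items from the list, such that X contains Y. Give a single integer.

2

Checking all 30 ordered pairs for relation 'contains'; matching pairs in alphabetical order:
(P5, P2): P5 contains P2 ✓
(P7, P4): P7 contains P4 ✓
Count: 2.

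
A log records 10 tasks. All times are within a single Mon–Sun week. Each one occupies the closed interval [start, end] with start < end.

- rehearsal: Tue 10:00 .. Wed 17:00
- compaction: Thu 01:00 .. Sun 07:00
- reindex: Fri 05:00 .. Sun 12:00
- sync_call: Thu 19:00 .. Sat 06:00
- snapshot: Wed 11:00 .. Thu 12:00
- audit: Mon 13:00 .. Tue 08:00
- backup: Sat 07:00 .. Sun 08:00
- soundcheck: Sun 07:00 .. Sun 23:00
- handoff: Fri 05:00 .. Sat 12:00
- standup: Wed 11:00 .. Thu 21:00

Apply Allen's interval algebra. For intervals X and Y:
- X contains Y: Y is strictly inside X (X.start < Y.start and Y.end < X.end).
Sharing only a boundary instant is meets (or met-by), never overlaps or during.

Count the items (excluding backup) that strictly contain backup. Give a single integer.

Target backup = [Sat 07:00, Sun 08:00].
audit [Mon 13:00, Tue 08:00] → before → no.
compaction [Thu 01:00, Sun 07:00] → overlaps → no.
handoff [Fri 05:00, Sat 12:00] → overlaps → no.
rehearsal [Tue 10:00, Wed 17:00] → before → no.
reindex [Fri 05:00, Sun 12:00] → contains → counts.
snapshot [Wed 11:00, Thu 12:00] → before → no.
soundcheck [Sun 07:00, Sun 23:00] → overlapped-by → no.
standup [Wed 11:00, Thu 21:00] → before → no.
sync_call [Thu 19:00, Sat 06:00] → before → no.
Total: 1.

1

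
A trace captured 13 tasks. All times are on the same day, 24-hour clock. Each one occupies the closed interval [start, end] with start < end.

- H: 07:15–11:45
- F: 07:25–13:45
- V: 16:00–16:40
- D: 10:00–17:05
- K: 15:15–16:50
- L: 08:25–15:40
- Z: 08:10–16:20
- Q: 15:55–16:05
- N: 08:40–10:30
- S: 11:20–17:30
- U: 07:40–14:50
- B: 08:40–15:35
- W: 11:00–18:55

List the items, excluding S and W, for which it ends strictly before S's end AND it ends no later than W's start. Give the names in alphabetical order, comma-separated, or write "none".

N

Conditions: its end is strictly before S's end (X.end < 17:30) AND its end is no later than W's start (X.end <= 11:00).
B: end 15:35 < 17:30? ✓; end 15:35 <= 11:00? ✗ → no.
D: end 17:05 < 17:30? ✓; end 17:05 <= 11:00? ✗ → no.
F: end 13:45 < 17:30? ✓; end 13:45 <= 11:00? ✗ → no.
H: end 11:45 < 17:30? ✓; end 11:45 <= 11:00? ✗ → no.
K: end 16:50 < 17:30? ✓; end 16:50 <= 11:00? ✗ → no.
L: end 15:40 < 17:30? ✓; end 15:40 <= 11:00? ✗ → no.
N: end 10:30 < 17:30? ✓; end 10:30 <= 11:00? ✓ → yes.
Q: end 16:05 < 17:30? ✓; end 16:05 <= 11:00? ✗ → no.
U: end 14:50 < 17:30? ✓; end 14:50 <= 11:00? ✗ → no.
V: end 16:40 < 17:30? ✓; end 16:40 <= 11:00? ✗ → no.
Z: end 16:20 < 17:30? ✓; end 16:20 <= 11:00? ✗ → no.
Result: N.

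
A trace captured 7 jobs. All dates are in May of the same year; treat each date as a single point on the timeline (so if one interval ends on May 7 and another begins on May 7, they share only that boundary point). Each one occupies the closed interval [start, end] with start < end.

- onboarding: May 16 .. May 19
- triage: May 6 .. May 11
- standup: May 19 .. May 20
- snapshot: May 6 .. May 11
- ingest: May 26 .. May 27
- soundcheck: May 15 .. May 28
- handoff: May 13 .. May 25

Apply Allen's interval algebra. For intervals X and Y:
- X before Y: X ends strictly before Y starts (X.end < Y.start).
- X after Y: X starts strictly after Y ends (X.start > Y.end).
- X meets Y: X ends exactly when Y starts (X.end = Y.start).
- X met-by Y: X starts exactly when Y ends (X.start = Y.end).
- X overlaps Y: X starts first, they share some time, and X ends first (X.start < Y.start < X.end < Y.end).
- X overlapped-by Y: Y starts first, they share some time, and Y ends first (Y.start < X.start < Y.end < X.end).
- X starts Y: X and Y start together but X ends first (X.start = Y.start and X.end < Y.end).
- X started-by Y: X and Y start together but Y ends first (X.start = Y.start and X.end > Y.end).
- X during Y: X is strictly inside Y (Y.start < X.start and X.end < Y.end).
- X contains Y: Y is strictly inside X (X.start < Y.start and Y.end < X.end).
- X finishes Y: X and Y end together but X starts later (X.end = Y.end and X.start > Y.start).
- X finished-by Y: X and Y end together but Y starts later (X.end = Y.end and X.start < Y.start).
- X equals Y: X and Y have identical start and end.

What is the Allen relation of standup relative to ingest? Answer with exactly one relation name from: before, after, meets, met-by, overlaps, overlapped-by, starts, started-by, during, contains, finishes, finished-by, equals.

before

standup = [May 19, May 20]; ingest = [May 26, May 27].
Compare endpoints: standup.start < ingest.start, standup.start < ingest.end, standup.end < ingest.start, standup.end < ingest.end.
That pattern is 'before'.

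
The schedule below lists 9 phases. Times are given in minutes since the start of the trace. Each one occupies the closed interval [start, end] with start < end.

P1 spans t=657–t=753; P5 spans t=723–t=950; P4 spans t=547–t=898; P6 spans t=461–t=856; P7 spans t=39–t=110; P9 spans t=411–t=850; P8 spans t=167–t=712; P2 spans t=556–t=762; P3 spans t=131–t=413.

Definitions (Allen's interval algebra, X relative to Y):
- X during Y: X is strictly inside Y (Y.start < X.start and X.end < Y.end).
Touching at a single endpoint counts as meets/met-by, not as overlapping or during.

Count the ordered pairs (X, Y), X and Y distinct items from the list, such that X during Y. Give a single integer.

7

Checking all 72 ordered pairs for relation 'during'; matching pairs in alphabetical order:
(P1, P2): P1 during P2 ✓
(P1, P4): P1 during P4 ✓
(P1, P6): P1 during P6 ✓
(P1, P9): P1 during P9 ✓
(P2, P4): P2 during P4 ✓
(P2, P6): P2 during P6 ✓
(P2, P9): P2 during P9 ✓
Count: 7.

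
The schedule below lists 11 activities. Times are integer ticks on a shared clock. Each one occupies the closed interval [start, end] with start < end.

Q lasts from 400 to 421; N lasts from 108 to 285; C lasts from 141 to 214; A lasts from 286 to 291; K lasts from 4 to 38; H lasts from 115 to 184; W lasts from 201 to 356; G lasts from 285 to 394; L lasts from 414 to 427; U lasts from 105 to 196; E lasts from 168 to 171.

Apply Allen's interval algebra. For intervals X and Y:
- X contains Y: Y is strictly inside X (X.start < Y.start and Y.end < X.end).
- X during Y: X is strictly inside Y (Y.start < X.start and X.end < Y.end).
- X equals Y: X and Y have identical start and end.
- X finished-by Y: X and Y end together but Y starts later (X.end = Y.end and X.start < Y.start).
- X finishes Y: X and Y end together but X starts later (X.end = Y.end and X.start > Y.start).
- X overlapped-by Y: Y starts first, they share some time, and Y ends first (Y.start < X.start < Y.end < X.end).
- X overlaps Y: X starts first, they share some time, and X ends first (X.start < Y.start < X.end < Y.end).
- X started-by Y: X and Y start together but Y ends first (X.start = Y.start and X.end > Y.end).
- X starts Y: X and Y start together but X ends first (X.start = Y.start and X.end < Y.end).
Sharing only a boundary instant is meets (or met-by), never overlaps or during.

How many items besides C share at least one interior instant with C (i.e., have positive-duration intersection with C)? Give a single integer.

5

Target C = [141, 214].
A [286, 291] → after → no.
E [168, 171] → during → counts.
G [285, 394] → after → no.
H [115, 184] → overlaps → counts.
K [4, 38] → before → no.
L [414, 427] → after → no.
N [108, 285] → contains → counts.
Q [400, 421] → after → no.
U [105, 196] → overlaps → counts.
W [201, 356] → overlapped-by → counts.
Total: 5.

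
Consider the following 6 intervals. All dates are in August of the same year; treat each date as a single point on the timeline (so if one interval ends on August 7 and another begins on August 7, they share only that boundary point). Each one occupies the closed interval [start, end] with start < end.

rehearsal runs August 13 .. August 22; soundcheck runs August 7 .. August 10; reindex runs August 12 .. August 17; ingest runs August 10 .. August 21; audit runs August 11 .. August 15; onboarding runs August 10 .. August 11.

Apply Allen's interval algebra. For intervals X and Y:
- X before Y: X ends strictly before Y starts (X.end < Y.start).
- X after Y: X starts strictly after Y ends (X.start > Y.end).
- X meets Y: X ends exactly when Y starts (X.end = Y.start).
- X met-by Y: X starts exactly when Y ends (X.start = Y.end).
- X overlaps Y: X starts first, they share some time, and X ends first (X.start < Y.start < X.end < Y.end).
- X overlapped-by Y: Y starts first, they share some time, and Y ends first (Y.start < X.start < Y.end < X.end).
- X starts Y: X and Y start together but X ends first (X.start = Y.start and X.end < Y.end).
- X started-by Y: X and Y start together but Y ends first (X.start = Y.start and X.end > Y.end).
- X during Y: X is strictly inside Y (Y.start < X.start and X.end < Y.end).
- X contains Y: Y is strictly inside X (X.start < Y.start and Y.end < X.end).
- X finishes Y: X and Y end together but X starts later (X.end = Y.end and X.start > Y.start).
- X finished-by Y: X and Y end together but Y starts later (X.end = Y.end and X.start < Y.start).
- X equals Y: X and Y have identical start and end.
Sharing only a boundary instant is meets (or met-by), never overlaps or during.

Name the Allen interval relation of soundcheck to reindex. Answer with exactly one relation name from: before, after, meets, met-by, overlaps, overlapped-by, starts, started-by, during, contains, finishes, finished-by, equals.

before

soundcheck = [August 7, August 10]; reindex = [August 12, August 17].
Compare endpoints: soundcheck.start < reindex.start, soundcheck.start < reindex.end, soundcheck.end < reindex.start, soundcheck.end < reindex.end.
That pattern is 'before'.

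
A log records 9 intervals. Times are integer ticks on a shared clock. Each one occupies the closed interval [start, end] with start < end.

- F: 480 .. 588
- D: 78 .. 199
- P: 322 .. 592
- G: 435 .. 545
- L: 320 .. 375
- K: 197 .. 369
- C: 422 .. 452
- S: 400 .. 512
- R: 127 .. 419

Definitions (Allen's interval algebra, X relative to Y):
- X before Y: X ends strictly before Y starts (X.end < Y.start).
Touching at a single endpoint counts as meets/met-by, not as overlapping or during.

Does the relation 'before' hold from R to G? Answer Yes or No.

R = [127, 419], G = [435, 545].
Actual relation of R to G: before.
Asked whether 'before' holds → Yes.

Yes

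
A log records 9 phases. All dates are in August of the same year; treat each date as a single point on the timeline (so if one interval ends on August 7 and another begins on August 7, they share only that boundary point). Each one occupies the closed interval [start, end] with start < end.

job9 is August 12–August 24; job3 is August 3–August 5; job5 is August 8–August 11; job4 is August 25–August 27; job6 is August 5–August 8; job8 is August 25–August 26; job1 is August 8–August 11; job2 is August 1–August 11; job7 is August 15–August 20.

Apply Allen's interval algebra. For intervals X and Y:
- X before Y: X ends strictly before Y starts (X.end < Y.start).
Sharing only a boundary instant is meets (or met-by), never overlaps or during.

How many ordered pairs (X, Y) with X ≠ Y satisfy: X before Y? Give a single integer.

26

Checking all 72 ordered pairs for relation 'before'; matching pairs in alphabetical order:
(job1, job4): job1 before job4 ✓
(job1, job7): job1 before job7 ✓
(job1, job8): job1 before job8 ✓
(job1, job9): job1 before job9 ✓
(job2, job4): job2 before job4 ✓
(job2, job7): job2 before job7 ✓
(job2, job8): job2 before job8 ✓
(job2, job9): job2 before job9 ✓
(job3, job1): job3 before job1 ✓
(job3, job4): job3 before job4 ✓
(job3, job5): job3 before job5 ✓
(job3, job7): job3 before job7 ✓
(job3, job8): job3 before job8 ✓
(job3, job9): job3 before job9 ✓
(job5, job4): job5 before job4 ✓
(job5, job7): job5 before job7 ✓
(job5, job8): job5 before job8 ✓
(job5, job9): job5 before job9 ✓
(job6, job4): job6 before job4 ✓
(job6, job7): job6 before job7 ✓
(job6, job8): job6 before job8 ✓
(job6, job9): job6 before job9 ✓
(job7, job4): job7 before job4 ✓
(job7, job8): job7 before job8 ✓
... plus 2 further pairs not listed.
Count: 26.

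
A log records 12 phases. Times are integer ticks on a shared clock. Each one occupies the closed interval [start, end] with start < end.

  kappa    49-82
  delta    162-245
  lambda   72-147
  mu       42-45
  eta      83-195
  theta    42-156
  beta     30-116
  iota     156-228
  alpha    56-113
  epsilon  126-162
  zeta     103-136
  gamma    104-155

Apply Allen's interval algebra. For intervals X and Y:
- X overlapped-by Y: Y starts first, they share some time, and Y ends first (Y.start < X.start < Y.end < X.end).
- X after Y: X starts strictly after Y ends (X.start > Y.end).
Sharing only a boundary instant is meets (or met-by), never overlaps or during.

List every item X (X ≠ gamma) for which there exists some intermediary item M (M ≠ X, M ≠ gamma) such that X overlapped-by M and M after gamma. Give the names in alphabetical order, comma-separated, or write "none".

delta

Target gamma = [104, 155].
Intermediaries M with M after gamma: delta, iota.
Via delta — items with X overlapped-by delta: none.
Via iota — items with X overlapped-by iota: delta.
Union: delta.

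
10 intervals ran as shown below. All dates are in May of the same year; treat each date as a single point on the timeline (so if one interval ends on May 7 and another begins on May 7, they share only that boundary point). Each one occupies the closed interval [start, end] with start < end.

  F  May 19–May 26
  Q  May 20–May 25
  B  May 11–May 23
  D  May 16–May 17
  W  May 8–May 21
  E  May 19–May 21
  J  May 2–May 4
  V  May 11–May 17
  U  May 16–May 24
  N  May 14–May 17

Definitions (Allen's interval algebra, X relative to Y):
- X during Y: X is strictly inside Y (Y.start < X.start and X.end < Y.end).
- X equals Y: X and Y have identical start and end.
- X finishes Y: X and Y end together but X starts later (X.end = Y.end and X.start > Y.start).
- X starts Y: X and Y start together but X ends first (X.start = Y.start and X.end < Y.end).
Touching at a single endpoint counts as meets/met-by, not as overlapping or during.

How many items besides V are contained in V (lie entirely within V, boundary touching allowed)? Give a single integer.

2

Target V = [May 11, May 17].
B [May 11, May 23] → started-by → no.
D [May 16, May 17] → finishes → counts.
E [May 19, May 21] → after → no.
F [May 19, May 26] → after → no.
J [May 2, May 4] → before → no.
N [May 14, May 17] → finishes → counts.
Q [May 20, May 25] → after → no.
U [May 16, May 24] → overlapped-by → no.
W [May 8, May 21] → contains → no.
Total: 2.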